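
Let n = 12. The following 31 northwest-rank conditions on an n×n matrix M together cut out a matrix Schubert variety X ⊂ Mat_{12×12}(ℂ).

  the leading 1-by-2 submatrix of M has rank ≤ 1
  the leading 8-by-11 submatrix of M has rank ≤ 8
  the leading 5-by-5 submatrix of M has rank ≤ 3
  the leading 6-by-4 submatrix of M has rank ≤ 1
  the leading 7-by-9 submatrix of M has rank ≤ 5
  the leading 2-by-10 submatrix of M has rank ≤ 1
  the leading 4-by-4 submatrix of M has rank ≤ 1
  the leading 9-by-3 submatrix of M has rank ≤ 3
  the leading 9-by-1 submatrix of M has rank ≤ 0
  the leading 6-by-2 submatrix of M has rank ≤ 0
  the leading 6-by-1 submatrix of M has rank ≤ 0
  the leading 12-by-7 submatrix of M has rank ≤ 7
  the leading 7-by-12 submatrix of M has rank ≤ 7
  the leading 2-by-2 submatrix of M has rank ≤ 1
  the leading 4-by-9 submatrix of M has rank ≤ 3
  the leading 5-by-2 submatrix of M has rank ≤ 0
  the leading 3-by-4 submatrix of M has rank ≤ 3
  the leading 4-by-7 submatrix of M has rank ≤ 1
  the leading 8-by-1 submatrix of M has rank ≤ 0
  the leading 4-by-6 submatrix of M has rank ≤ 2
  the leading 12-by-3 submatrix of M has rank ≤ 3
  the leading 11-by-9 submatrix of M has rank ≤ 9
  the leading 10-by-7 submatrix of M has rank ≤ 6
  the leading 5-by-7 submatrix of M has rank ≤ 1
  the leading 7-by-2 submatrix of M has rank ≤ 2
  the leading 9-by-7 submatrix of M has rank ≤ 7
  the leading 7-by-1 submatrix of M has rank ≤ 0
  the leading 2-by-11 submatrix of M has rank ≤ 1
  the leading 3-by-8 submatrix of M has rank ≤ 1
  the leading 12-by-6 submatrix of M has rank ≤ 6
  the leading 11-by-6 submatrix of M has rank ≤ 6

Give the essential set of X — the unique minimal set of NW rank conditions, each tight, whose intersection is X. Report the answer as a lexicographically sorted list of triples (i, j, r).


Reconstructing r_w from the 31 given conditions:

  row 1: 0 0 1 1 1 1 1 1 1 1 1 1
  row 2: 0 0 1 1 1 1 1 1 1 1 1 2
  row 3: 0 0 1 1 1 1 1 1 2 2 2 3
  row 4: 0 0 1 1 1 1 1 2 3 3 3 4
  row 5: 0 0 1 1 1 1 1 2 3 4 4 5
  row 6: 0 0 1 1 2 2 2 3 4 5 5 6
  row 7: 0 1 2 2 3 3 3 4 5 6 6 7
  row 8: 0 1 2 3 4 4 4 5 6 7 7 8
  row 9: 0 1 2 3 4 5 5 6 7 8 8 9
  row 10: 1 2 3 4 5 6 6 7 8 9 9 10
  row 11: 1 2 3 4 5 6 7 8 9 10 10 11
  row 12: 1 2 3 4 5 6 7 8 9 10 11 12

so w = (3, 12, 9, 8, 10, 5, 2, 4, 6, 1, 7, 11).

D(w) has 37 cells with 6 SE-corners; essential set:

[(2, 11, 1), (3, 8, 1), (5, 7, 1), (6, 2, 0), (6, 4, 1), (9, 1, 0)]


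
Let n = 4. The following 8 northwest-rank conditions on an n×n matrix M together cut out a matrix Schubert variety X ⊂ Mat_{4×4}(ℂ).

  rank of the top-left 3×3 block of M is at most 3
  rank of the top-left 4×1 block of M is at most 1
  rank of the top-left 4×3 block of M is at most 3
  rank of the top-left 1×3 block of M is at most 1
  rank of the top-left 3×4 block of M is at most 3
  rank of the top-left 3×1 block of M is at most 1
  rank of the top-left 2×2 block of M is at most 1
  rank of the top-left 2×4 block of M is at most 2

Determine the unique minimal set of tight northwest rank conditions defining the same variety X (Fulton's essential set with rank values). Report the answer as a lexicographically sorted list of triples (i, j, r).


The tightest implied rank at each (i,j), from the 8 conditions:

  row 1: 1  1  1  1
  row 2: 1  1  2  2
  row 3: 1  2  3  3
  row 4: 1  2  3  4

giving w = (1, 3, 2, 4) via Δ²R.

|D(w)|=1, |Ess(w)|=1:

[(2, 2, 1)]


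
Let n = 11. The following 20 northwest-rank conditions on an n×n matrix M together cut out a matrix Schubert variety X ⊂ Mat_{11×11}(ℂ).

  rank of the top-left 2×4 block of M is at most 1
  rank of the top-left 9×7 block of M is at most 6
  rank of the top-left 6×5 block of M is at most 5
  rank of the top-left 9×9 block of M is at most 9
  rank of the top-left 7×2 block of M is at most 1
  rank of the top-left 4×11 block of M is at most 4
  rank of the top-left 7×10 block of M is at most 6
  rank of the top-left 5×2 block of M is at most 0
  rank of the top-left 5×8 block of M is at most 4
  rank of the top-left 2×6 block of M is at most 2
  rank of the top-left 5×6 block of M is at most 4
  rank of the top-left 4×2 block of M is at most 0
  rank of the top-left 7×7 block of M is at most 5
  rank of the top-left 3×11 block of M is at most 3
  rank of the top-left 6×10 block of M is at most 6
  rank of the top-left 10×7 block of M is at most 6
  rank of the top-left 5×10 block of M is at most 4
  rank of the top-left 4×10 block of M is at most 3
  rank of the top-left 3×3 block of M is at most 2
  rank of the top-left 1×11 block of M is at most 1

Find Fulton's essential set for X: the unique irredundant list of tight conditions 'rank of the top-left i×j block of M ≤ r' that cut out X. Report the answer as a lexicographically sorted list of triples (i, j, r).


Propagating the 20 rank bounds to every northwest block:

  i=1: 0, 0, 1, 1, 1, 1, 1, 1, 1, 1, 1
  i=2: 0, 0, 1, 1, 2, 2, 2, 2, 2, 2, 2
  i=3: 0, 0, 1, 2, 3, 3, 3, 3, 3, 3, 3
  i=4: 0, 0, 1, 2, 3, 3, 3, 3, 3, 3, 4
  i=5: 0, 0, 1, 2, 3, 4, 4, 4, 4, 4, 5
  i=6: 1, 1, 2, 3, 4, 5, 5, 5, 5, 5, 6
  i=7: 1, 1, 2, 3, 4, 5, 5, 6, 6, 6, 7
  i=8: 1, 2, 3, 4, 5, 6, 6, 7, 7, 7, 8
  i=9: 1, 2, 3, 4, 5, 6, 6, 7, 8, 8, 9
  i=10: 1, 2, 3, 4, 5, 6, 6, 7, 8, 9, 10
  i=11: 1, 2, 3, 4, 5, 6, 7, 8, 9, 10, 11

giving w = (3, 5, 4, 11, 6, 1, 8, 2, 9, 10, 7) via Δ²R.

Rothe diagram D(w) (20 cells), 6 SE-corners (essential conditions):

[(2, 4, 1), (4, 10, 3), (5, 2, 0), (7, 2, 1), (7, 7, 5), (10, 7, 6)]


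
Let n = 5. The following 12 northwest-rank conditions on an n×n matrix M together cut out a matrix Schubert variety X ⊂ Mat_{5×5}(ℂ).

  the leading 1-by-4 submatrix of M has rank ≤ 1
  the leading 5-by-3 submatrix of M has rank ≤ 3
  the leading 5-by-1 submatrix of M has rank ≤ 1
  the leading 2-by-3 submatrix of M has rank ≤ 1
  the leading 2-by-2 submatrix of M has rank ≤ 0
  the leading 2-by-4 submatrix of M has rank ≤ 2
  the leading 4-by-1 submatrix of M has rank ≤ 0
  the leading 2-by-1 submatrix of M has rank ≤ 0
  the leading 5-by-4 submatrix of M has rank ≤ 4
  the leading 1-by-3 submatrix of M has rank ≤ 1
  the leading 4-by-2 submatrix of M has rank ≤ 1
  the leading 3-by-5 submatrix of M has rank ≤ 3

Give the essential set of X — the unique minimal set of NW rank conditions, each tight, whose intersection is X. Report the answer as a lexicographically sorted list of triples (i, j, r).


The tightest implied rank at each (i,j), from the 12 conditions:

  R[1]: 0 0 1 1 1
  R[2]: 0 0 1 2 2
  R[3]: 0 1 2 3 3
  R[4]: 0 1 2 3 4
  R[5]: 1 2 3 4 5

hence w(1..5) = (3, 4, 2, 5, 1).

ℓ(w)=6; the 2 essential cells (i,j,r):

[(2, 2, 0), (4, 1, 0)]


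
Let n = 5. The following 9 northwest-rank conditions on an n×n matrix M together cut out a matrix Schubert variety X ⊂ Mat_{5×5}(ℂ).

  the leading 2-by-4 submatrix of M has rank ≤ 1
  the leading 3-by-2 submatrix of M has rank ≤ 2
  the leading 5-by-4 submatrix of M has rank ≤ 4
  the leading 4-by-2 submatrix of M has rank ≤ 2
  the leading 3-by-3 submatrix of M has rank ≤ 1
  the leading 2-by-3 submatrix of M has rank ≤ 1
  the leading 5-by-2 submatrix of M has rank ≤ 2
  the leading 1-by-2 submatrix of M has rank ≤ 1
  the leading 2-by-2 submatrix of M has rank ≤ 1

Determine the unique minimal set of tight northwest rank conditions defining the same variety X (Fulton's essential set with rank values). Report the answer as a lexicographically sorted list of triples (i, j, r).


Recovering R(i,j) via the rank-extension bound from the 9 conditions:

  R[1]: 1  1  1  1  1
  R[2]: 1  1  1  1  2
  R[3]: 1  1  1  2  3
  R[4]: 1  2  2  3  4
  R[5]: 1  2  3  4  5

so w = (1, 5, 4, 2, 3).

Rothe diagram D(w) (5 cells), 2 SE-corners (essential conditions):

[(2, 4, 1), (3, 3, 1)]


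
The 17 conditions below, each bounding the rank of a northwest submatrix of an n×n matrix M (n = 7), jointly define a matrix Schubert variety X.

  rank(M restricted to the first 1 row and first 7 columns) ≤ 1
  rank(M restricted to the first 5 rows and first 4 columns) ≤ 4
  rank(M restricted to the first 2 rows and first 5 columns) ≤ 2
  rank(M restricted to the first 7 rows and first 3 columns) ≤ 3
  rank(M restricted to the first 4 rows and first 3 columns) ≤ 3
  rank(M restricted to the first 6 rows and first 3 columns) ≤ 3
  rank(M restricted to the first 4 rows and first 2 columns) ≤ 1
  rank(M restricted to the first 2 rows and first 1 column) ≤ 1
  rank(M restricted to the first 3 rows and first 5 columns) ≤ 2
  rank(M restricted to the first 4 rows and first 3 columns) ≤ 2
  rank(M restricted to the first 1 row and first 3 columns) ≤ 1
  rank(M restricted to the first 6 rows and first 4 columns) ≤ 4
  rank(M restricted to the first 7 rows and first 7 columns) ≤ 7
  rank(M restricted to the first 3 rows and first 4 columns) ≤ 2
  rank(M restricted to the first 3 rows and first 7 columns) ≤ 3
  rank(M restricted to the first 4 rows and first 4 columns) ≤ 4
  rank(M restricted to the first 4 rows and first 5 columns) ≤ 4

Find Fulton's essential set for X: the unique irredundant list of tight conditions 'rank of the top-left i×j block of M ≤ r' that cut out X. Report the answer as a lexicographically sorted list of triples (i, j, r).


Computing R[i][j] = min implied NW-rank bound (n=7, 17 conditions):

  1 1 1 1 1 1 1
  1 1 2 2 2 2 2
  1 1 2 2 2 3 3
  1 1 2 3 3 4 4
  1 2 3 4 4 5 5
  1 2 3 4 5 6 6
  1 2 3 4 5 6 7

reading off 1-entries of Δ²R: w = (1, 3, 6, 4, 2, 5, 7).

2 SE-corners of the 5-cell Rothe diagram give Ess(w):

[(3, 5, 2), (4, 2, 1)]


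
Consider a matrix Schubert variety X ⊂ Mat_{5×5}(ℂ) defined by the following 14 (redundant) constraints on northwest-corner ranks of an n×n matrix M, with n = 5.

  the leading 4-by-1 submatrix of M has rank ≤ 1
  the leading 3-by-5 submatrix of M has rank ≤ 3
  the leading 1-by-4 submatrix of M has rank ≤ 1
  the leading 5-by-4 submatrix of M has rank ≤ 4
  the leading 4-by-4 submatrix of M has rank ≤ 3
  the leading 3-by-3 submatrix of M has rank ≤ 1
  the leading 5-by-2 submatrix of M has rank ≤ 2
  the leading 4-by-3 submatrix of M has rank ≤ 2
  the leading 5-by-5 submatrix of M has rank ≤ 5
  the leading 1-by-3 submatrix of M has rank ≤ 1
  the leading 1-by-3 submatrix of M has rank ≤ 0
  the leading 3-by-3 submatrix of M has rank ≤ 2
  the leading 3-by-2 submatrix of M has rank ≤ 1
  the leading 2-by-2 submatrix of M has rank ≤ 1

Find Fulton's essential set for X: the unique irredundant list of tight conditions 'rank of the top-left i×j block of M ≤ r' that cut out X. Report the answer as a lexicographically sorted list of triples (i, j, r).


Rank table r_w(5×5) implied by the 14 constraints:

  R[1]: 0  0  0  1  1
  R[2]: 1  1  1  2  2
  R[3]: 1  1  1  2  3
  R[4]: 1  2  2  3  4
  R[5]: 1  2  3  4  5

the unique w with this rank table is (4, 1, 5, 2, 3).

ℓ(w)=5; the 2 essential cells (i,j,r):

[(1, 3, 0), (3, 3, 1)]


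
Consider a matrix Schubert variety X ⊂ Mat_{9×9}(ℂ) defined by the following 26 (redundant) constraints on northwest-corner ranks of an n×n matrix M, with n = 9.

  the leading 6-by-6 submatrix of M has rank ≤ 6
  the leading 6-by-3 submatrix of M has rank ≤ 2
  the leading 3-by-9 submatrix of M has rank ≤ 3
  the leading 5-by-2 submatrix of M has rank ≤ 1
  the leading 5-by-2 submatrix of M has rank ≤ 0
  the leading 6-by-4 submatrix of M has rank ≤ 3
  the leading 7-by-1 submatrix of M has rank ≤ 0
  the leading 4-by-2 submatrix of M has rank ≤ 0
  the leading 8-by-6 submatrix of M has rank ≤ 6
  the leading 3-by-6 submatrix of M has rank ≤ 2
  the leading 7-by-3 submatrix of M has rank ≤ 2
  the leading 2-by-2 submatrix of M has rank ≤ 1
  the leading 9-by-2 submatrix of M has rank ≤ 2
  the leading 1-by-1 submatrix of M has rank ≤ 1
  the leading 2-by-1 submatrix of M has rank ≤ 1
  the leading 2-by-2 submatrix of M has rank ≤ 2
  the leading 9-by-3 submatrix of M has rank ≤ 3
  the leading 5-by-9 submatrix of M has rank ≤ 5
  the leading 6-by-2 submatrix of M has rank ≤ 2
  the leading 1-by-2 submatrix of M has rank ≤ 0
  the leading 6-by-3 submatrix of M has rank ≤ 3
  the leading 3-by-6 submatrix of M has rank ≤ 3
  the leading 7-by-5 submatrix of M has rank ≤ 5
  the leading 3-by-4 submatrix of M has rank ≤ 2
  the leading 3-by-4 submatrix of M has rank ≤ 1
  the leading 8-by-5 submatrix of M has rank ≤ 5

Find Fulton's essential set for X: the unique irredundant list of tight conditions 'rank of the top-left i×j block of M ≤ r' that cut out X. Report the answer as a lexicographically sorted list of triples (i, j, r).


The tightest implied rank at each (i,j), from the 26 conditions:

  i=1: 0 0 1 1 1 1 1 1 1
  i=2: 0 0 1 1 2 2 2 2 2
  i=3: 0 0 1 1 2 2 3 3 3
  i=4: 0 0 1 2 3 3 4 4 4
  i=5: 0 0 1 2 3 4 5 5 5
  i=6: 0 1 2 3 4 5 6 6 6
  i=7: 0 1 2 3 4 5 6 7 7
  i=8: 1 2 3 4 5 6 7 8 8
  i=9: 1 2 3 4 5 6 7 8 9

hence w(1..9) = (3, 5, 7, 4, 6, 2, 8, 1, 9).

Fulton essential set (4 of the 15 Rothe cells):

[(3, 4, 1), (3, 6, 2), (5, 2, 0), (7, 1, 0)]


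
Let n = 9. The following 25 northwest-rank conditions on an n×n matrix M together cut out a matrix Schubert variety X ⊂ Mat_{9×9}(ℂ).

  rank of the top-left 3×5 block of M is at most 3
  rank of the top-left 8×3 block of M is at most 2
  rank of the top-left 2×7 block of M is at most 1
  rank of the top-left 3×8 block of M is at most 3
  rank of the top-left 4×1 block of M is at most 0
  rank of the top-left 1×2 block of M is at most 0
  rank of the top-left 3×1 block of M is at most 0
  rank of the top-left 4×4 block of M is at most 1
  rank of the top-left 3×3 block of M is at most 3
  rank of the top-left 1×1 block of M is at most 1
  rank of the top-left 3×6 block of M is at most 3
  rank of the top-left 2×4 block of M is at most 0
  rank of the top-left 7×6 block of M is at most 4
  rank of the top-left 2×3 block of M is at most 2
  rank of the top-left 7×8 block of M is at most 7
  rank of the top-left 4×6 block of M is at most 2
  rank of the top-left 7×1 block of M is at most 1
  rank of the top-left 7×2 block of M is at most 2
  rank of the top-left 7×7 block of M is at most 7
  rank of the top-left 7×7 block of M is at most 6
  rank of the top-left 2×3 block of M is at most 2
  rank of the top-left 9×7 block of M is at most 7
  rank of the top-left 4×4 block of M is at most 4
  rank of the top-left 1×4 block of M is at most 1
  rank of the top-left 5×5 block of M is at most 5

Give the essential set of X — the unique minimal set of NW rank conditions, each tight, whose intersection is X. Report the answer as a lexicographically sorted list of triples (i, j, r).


Reconstructing r_w from the 25 given conditions:

  i=1: 0 | 0 | 0 | 0 | 1 | 1 | 1 | 1 | 1
  i=2: 0 | 0 | 0 | 0 | 1 | 1 | 1 | 2 | 2
  i=3: 0 | 1 | 1 | 1 | 2 | 2 | 2 | 3 | 3
  i=4: 0 | 1 | 1 | 1 | 2 | 2 | 3 | 4 | 4
  i=5: 1 | 2 | 2 | 2 | 3 | 3 | 4 | 5 | 5
  i=6: 1 | 2 | 2 | 3 | 4 | 4 | 5 | 6 | 6
  i=7: 1 | 2 | 2 | 3 | 4 | 4 | 5 | 6 | 7
  i=8: 1 | 2 | 2 | 3 | 4 | 5 | 6 | 7 | 8
  i=9: 1 | 2 | 3 | 4 | 5 | 6 | 7 | 8 | 9

reading off 1-entries of Δ²R: w = (5, 8, 2, 7, 1, 4, 9, 6, 3).

7 SE-corners of the 19-cell Rothe diagram give Ess(w):

[(2, 4, 0), (2, 7, 1), (4, 1, 0), (4, 4, 1), (4, 6, 2), (7, 6, 4), (8, 3, 2)]


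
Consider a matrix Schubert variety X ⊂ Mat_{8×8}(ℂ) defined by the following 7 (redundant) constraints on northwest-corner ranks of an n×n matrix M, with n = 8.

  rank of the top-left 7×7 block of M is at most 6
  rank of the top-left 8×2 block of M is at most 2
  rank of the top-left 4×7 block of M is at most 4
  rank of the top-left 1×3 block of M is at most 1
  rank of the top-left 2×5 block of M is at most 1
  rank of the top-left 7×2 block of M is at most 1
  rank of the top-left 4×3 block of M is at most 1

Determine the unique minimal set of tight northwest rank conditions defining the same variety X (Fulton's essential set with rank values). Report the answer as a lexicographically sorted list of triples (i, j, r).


Reconstructing r_w from the 7 given conditions:

  i=1: 1 | 1 | 1 | 1 | 1 | 1 | 1 | 1
  i=2: 1 | 1 | 1 | 1 | 1 | 2 | 2 | 2
  i=3: 1 | 1 | 1 | 2 | 2 | 3 | 3 | 3
  i=4: 1 | 1 | 1 | 2 | 3 | 4 | 4 | 4
  i=5: 1 | 1 | 2 | 3 | 4 | 5 | 5 | 5
  i=6: 1 | 1 | 2 | 3 | 4 | 5 | 6 | 6
  i=7: 1 | 1 | 2 | 3 | 4 | 5 | 6 | 7
  i=8: 1 | 2 | 3 | 4 | 5 | 6 | 7 | 8

reading off 1-entries of Δ²R: w = (1, 6, 4, 5, 3, 7, 8, 2).

3 SE-corners of the 11-cell Rothe diagram give Ess(w):

[(2, 5, 1), (4, 3, 1), (7, 2, 1)]


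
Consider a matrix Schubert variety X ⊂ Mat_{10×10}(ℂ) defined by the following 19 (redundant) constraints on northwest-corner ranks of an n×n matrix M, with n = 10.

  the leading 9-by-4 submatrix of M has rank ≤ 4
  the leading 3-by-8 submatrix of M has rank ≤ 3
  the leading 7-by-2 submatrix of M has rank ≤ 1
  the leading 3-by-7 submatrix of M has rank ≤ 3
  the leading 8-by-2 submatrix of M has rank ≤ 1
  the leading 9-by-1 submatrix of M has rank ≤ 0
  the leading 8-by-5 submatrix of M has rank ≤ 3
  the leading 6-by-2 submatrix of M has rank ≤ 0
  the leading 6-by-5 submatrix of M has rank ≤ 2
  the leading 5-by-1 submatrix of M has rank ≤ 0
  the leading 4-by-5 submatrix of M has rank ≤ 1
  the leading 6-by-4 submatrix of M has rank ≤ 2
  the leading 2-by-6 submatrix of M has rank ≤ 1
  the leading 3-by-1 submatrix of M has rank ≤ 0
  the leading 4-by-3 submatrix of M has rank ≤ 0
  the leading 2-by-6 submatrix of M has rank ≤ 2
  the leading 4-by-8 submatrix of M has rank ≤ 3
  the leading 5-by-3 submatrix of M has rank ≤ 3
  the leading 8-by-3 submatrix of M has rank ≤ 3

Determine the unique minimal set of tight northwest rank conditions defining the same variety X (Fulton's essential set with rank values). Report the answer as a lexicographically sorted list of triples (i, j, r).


The tightest implied rank at each (i,j), from the 19 conditions:

  i=1: 0 | 0 | 0 | 1 | 1 | 1 | 1 | 1 | 1 | 1
  i=2: 0 | 0 | 0 | 1 | 1 | 1 | 2 | 2 | 2 | 2
  i=3: 0 | 0 | 0 | 1 | 1 | 2 | 3 | 3 | 3 | 3
  i=4: 0 | 0 | 0 | 1 | 1 | 2 | 3 | 3 | 4 | 4
  i=5: 0 | 0 | 1 | 2 | 2 | 3 | 4 | 4 | 5 | 5
  i=6: 0 | 0 | 1 | 2 | 2 | 3 | 4 | 5 | 6 | 6
  i=7: 0 | 1 | 2 | 3 | 3 | 4 | 5 | 6 | 7 | 7
  i=8: 0 | 1 | 2 | 3 | 3 | 4 | 5 | 6 | 7 | 8
  i=9: 0 | 1 | 2 | 3 | 4 | 5 | 6 | 7 | 8 | 9
  i=10: 1 | 2 | 3 | 4 | 5 | 6 | 7 | 8 | 9 | 10

second differences of R give the permutation w = (4, 7, 6, 9, 3, 8, 2, 10, 5, 1).

8 SE-corners of the 26-cell Rothe diagram give Ess(w):

[(2, 6, 1), (4, 3, 0), (4, 5, 1), (4, 8, 3), (6, 2, 0), (6, 5, 2), (8, 5, 3), (9, 1, 0)]


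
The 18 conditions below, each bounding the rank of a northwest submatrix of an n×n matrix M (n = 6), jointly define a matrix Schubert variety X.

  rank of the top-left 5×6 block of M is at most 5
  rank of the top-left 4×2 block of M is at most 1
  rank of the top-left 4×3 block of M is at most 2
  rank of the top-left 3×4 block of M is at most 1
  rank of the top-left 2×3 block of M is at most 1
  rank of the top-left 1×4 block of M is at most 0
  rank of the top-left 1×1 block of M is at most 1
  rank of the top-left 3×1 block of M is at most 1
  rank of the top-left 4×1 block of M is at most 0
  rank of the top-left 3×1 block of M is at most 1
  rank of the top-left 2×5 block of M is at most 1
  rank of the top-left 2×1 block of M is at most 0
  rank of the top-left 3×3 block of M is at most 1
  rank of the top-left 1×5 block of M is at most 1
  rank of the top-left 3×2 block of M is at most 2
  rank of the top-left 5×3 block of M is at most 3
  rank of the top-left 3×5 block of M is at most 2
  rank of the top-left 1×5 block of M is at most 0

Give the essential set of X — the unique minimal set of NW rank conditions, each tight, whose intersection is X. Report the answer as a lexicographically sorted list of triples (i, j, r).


Recovering R(i,j) via the rank-extension bound from the 18 conditions:

  i=1: 0 | 0 | 0 | 0 | 0 | 1
  i=2: 0 | 1 | 1 | 1 | 1 | 2
  i=3: 0 | 1 | 1 | 1 | 2 | 3
  i=4: 0 | 1 | 2 | 2 | 3 | 4
  i=5: 1 | 2 | 3 | 3 | 4 | 5
  i=6: 1 | 2 | 3 | 4 | 5 | 6

so w = (6, 2, 5, 3, 1, 4).

|D(w)|=10, |Ess(w)|=3:

[(1, 5, 0), (3, 4, 1), (4, 1, 0)]


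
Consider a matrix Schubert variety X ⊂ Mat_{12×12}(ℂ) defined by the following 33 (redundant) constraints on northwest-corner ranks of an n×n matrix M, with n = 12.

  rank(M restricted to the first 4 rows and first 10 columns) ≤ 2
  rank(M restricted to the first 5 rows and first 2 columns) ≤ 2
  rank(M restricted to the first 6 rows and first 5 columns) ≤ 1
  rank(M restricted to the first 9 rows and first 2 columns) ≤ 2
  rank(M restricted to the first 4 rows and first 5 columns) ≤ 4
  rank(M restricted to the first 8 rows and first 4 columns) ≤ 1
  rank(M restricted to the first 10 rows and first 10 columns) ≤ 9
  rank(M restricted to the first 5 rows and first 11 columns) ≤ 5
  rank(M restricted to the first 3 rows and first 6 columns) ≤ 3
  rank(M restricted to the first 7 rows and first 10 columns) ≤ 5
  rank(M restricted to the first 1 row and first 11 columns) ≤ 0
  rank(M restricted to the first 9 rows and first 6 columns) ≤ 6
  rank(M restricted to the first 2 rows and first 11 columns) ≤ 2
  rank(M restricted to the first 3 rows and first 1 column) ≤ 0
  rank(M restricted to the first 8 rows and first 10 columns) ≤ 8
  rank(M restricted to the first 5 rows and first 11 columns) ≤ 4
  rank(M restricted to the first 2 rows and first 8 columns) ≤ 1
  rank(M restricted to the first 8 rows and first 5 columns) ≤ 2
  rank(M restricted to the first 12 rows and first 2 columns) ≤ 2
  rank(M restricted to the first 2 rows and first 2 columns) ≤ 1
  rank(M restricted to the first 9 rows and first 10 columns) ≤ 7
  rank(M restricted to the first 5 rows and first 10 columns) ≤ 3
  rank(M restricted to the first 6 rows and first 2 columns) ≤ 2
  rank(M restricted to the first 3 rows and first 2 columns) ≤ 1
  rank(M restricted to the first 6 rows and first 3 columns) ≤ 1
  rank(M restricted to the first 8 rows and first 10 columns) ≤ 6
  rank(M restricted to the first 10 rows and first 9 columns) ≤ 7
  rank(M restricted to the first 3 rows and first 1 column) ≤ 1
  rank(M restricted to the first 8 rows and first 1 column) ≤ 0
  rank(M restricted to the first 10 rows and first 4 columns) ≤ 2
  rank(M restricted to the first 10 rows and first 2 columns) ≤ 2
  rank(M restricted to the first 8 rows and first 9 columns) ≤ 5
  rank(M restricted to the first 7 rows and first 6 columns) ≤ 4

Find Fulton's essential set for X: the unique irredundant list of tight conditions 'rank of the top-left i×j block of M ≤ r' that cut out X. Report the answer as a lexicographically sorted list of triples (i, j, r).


Recovering R(i,j) via the rank-extension bound from the 33 conditions:

  i=1: 0 0 0 0 0 0 0 0 0 0 0 1
  i=2: 0 1 1 1 1 1 1 1 1 1 1 2
  i=3: 0 1 1 1 1 2 2 2 2 2 2 3
  i=4: 0 1 1 1 1 2 2 2 2 2 3 4
  i=5: 0 1 1 1 1 2 3 3 3 3 4 5
  i=6: 0 1 1 1 1 2 3 4 4 4 5 6
  i=7: 0 1 1 1 2 3 4 5 5 5 6 7
  i=8: 0 1 1 1 2 3 4 5 5 6 7 8
  i=9: 1 2 2 2 3 4 5 6 6 7 8 9
  i=10: 1 2 2 2 3 4 5 6 7 8 9 10
  i=11: 1 2 3 3 4 5 6 7 8 9 10 11
  i=12: 1 2 3 4 5 6 7 8 9 10 11 12

hence w(1..12) = (12, 2, 6, 11, 7, 8, 5, 10, 1, 9, 3, 4).

7 SE-corners of the 41-cell Rothe diagram give Ess(w):

[(1, 11, 0), (4, 10, 2), (6, 5, 1), (8, 1, 0), (8, 4, 1), (8, 9, 5), (10, 4, 2)]


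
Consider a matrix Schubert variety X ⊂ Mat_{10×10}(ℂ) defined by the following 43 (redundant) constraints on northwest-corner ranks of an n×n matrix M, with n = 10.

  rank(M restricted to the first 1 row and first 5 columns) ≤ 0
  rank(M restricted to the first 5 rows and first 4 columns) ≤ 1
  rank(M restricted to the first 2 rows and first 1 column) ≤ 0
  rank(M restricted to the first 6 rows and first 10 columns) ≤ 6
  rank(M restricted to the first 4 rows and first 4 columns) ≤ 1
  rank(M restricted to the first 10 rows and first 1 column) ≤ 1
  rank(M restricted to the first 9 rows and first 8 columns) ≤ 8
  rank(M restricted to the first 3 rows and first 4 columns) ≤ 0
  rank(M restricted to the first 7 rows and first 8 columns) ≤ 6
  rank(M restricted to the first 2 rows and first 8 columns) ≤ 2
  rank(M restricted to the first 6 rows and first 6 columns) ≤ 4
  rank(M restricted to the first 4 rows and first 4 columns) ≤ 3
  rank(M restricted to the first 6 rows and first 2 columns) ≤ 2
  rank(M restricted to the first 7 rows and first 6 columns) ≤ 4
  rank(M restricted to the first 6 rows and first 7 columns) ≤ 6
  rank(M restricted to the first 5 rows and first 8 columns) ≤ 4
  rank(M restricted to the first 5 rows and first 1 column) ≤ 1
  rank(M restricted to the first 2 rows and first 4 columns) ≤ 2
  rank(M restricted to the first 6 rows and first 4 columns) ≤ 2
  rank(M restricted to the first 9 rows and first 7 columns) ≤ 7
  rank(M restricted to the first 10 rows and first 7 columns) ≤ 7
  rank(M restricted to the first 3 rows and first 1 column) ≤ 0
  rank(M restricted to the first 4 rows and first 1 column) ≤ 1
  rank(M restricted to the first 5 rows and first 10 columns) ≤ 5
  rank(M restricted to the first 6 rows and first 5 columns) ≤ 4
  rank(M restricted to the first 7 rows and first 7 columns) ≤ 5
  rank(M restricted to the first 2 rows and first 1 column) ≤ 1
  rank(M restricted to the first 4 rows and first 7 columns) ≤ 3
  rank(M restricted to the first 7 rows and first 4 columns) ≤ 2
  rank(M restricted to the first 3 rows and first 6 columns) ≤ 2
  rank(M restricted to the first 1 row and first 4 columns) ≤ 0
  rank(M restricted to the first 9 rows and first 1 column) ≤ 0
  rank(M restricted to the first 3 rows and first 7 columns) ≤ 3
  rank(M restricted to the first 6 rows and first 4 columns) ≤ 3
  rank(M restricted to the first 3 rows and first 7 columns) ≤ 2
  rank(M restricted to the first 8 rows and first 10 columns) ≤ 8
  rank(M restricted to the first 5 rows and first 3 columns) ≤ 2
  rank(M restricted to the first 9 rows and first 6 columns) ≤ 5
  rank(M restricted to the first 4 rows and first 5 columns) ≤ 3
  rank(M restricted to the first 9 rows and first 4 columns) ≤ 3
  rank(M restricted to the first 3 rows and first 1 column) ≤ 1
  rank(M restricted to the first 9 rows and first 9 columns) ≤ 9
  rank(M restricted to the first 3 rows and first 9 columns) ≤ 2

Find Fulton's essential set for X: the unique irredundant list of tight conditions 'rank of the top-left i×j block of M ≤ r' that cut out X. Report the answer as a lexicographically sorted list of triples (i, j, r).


Recovering R(i,j) via the rank-extension bound from the 43 conditions:

  row 1: 0, 0, 0, 0, 0, 1, 1, 1, 1, 1
  row 2: 0, 0, 0, 0, 1, 2, 2, 2, 2, 2
  row 3: 0, 0, 0, 0, 1, 2, 2, 2, 2, 3
  row 4: 0, 1, 1, 1, 2, 3, 3, 3, 3, 4
  row 5: 0, 1, 1, 1, 2, 3, 4, 4, 4, 5
  row 6: 0, 1, 2, 2, 3, 4, 5, 5, 5, 6
  row 7: 0, 1, 2, 2, 3, 4, 5, 6, 6, 7
  row 8: 0, 1, 2, 3, 4, 5, 6, 7, 7, 8
  row 9: 0, 1, 2, 3, 4, 5, 6, 7, 8, 9
  row 10: 1, 2, 3, 4, 5, 6, 7, 8, 9, 10

reading off 1-entries of Δ²R: w = (6, 5, 10, 2, 7, 3, 8, 4, 9, 1).

ℓ(w)=25; the 6 essential cells (i,j,r):

[(1, 5, 0), (3, 4, 0), (3, 9, 2), (5, 4, 1), (7, 4, 2), (9, 1, 0)]


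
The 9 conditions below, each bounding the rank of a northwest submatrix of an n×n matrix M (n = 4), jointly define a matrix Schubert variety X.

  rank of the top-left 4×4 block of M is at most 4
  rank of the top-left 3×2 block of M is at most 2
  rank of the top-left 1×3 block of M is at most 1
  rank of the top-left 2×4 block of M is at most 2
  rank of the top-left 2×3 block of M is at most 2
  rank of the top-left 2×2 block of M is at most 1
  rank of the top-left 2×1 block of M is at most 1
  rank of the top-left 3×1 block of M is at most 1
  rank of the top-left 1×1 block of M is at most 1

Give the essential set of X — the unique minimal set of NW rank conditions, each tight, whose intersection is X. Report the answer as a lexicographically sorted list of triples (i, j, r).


Recovering R(i,j) via the rank-extension bound from the 9 conditions:

  i=1: 1 | 1 | 1 | 1
  i=2: 1 | 1 | 2 | 2
  i=3: 1 | 2 | 3 | 3
  i=4: 1 | 2 | 3 | 4

second differences of R give the permutation w = (1, 3, 2, 4).

|D(w)|=1, |Ess(w)|=1:

[(2, 2, 1)]


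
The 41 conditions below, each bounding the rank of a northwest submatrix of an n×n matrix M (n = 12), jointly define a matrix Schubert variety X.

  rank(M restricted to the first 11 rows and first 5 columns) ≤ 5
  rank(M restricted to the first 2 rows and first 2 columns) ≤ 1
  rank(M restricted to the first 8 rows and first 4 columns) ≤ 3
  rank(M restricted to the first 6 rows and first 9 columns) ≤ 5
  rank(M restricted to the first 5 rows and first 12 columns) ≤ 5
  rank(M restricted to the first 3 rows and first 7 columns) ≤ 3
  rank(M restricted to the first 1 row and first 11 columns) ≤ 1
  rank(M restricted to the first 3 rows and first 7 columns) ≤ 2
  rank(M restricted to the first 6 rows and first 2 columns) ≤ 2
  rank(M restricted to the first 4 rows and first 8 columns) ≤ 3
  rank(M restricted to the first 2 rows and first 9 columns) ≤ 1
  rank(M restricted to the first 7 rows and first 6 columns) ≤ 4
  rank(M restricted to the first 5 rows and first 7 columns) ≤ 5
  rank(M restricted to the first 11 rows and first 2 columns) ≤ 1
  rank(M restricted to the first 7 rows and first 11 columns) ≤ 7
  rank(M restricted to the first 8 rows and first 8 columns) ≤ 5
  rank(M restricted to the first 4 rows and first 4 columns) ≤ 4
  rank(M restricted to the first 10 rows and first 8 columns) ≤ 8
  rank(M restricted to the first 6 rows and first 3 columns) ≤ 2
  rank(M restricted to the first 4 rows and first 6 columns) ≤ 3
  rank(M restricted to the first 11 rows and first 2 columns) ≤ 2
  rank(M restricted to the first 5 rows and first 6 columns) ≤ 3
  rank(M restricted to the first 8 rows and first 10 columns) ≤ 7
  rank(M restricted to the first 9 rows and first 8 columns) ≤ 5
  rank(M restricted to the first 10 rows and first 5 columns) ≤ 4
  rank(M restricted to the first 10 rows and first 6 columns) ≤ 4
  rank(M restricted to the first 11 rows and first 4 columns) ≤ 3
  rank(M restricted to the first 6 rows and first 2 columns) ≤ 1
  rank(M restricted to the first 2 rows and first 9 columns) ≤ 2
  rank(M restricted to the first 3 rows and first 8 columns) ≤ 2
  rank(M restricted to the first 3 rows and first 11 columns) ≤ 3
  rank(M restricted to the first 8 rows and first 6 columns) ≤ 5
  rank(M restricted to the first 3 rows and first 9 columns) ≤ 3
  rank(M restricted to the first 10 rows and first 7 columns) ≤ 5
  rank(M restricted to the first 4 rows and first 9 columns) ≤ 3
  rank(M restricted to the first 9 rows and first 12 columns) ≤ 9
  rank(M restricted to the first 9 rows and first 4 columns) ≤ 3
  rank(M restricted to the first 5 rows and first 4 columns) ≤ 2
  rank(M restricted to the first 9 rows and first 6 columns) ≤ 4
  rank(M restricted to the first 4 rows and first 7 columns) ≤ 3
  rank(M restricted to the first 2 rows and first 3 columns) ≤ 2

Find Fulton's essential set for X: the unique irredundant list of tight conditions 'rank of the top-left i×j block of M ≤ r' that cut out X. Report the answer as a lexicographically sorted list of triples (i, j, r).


Rank table r_w(12×12) implied by the 41 constraints:

  R[1]: 1 1 1 1 1 1 1 1 1 1 1 1
  R[2]: 1 1 1 1 1 1 1 1 1 2 2 2
  R[3]: 1 1 2 2 2 2 2 2 2 3 3 3
  R[4]: 1 1 2 2 3 3 3 3 3 4 4 4
  R[5]: 1 1 2 2 3 3 4 4 4 5 5 5
  R[6]: 1 1 2 3 4 4 5 5 5 6 6 6
  R[7]: 1 1 2 3 4 4 5 5 6 7 7 7
  R[8]: 1 1 2 3 4 4 5 5 6 7 8 8
  R[9]: 1 1 2 3 4 4 5 5 6 7 8 9
  R[10]: 1 1 2 3 4 4 5 6 7 8 9 10
  R[11]: 1 1 2 3 4 5 6 7 8 9 10 11
  R[12]: 1 2 3 4 5 6 7 8 9 10 11 12

so w = (1, 10, 3, 5, 7, 4, 9, 11, 12, 8, 6, 2).

6 SE-corners of the 27-cell Rothe diagram give Ess(w):

[(2, 9, 1), (5, 4, 2), (5, 6, 3), (9, 8, 5), (10, 6, 4), (11, 2, 1)]


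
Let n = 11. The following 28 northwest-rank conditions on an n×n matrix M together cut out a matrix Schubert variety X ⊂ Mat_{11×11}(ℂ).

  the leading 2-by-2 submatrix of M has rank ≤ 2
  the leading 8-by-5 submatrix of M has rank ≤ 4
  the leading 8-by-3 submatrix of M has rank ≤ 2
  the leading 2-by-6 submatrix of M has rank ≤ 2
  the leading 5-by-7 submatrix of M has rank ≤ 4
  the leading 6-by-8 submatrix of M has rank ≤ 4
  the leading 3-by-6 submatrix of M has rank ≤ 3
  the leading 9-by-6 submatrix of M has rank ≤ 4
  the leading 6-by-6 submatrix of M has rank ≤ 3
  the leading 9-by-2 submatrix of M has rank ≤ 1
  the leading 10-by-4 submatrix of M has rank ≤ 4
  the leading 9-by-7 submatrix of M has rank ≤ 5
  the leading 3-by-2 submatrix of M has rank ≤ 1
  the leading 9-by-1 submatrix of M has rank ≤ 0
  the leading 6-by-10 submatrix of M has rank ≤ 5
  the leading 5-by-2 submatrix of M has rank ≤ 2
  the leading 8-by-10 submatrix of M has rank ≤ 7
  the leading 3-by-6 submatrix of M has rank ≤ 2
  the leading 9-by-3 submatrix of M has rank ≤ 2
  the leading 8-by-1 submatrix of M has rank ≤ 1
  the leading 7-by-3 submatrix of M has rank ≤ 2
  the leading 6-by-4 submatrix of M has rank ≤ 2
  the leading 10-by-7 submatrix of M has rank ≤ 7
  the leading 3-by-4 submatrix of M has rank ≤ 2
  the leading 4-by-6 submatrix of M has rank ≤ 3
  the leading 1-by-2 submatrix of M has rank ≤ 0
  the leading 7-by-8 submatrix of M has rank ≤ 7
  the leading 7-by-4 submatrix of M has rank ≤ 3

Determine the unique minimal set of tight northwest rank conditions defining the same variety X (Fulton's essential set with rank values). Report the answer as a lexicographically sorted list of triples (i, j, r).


Reconstructing r_w from the 28 given conditions:

  i=1: 0, 0, 1, 1, 1, 1, 1, 1, 1, 1, 1
  i=2: 0, 1, 2, 2, 2, 2, 2, 2, 2, 2, 2
  i=3: 0, 1, 2, 2, 2, 2, 3, 3, 3, 3, 3
  i=4: 0, 1, 2, 2, 3, 3, 4, 4, 4, 4, 4
  i=5: 0, 1, 2, 2, 3, 3, 4, 4, 5, 5, 5
  i=6: 0, 1, 2, 2, 3, 3, 4, 4, 5, 5, 6
  i=7: 0, 1, 2, 3, 4, 4, 5, 5, 6, 6, 7
  i=8: 0, 1, 2, 3, 4, 4, 5, 6, 7, 7, 8
  i=9: 0, 1, 2, 3, 4, 4, 5, 6, 7, 8, 9
  i=10: 1, 2, 3, 4, 5, 5, 6, 7, 8, 9, 10
  i=11: 1, 2, 3, 4, 5, 6, 7, 8, 9, 10, 11

the unique w with this rank table is (3, 2, 7, 5, 9, 11, 4, 8, 10, 1, 6).

Rothe diagram D(w) (23 cells), 8 SE-corners (essential conditions):

[(1, 2, 0), (3, 6, 2), (6, 4, 2), (6, 6, 3), (6, 8, 4), (6, 10, 5), (9, 1, 0), (9, 6, 4)]


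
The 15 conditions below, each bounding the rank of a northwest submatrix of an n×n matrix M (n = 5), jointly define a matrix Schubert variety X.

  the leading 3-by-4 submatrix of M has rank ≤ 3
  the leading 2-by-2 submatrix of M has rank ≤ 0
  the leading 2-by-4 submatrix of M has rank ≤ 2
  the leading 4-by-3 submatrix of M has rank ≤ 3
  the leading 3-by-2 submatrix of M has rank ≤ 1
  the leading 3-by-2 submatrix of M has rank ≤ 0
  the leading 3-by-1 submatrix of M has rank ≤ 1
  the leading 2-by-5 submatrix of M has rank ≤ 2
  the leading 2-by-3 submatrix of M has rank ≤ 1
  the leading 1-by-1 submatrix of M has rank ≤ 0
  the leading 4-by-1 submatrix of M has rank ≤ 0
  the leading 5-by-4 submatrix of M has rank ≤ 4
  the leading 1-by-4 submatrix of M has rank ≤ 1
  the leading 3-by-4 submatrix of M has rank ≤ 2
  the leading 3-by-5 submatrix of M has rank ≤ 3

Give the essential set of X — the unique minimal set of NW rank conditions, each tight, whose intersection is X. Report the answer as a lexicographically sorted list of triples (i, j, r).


Propagating the 15 rank bounds to every northwest block:

  row 1: 0, 0, 1, 1, 1
  row 2: 0, 0, 1, 2, 2
  row 3: 0, 0, 1, 2, 3
  row 4: 0, 1, 2, 3, 4
  row 5: 1, 2, 3, 4, 5

hence w(1..5) = (3, 4, 5, 2, 1).

ℓ(w)=7; the 2 essential cells (i,j,r):

[(3, 2, 0), (4, 1, 0)]


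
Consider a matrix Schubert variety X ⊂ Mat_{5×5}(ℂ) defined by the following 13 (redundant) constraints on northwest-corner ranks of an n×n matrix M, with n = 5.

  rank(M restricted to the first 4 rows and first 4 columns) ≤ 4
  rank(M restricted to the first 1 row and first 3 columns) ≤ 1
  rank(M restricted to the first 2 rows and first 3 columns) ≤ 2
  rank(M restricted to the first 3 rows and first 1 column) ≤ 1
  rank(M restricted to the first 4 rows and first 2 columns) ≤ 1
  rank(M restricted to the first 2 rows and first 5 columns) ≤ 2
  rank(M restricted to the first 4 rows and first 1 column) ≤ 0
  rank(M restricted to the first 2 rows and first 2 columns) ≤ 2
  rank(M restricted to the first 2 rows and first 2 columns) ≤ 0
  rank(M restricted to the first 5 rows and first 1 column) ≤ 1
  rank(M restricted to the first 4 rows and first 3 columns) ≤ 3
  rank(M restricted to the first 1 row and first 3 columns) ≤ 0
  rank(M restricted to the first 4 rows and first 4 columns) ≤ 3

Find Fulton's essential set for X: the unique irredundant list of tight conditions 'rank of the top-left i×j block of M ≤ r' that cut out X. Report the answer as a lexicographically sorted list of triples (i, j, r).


The tightest implied rank at each (i,j), from the 13 conditions:

  0, 0, 0, 1, 1
  0, 0, 1, 2, 2
  0, 1, 2, 3, 3
  0, 1, 2, 3, 4
  1, 2, 3, 4, 5

giving w = (4, 3, 2, 5, 1) via Δ²R.

D(w) has 7 cells with 3 SE-corners; essential set:

[(1, 3, 0), (2, 2, 0), (4, 1, 0)]


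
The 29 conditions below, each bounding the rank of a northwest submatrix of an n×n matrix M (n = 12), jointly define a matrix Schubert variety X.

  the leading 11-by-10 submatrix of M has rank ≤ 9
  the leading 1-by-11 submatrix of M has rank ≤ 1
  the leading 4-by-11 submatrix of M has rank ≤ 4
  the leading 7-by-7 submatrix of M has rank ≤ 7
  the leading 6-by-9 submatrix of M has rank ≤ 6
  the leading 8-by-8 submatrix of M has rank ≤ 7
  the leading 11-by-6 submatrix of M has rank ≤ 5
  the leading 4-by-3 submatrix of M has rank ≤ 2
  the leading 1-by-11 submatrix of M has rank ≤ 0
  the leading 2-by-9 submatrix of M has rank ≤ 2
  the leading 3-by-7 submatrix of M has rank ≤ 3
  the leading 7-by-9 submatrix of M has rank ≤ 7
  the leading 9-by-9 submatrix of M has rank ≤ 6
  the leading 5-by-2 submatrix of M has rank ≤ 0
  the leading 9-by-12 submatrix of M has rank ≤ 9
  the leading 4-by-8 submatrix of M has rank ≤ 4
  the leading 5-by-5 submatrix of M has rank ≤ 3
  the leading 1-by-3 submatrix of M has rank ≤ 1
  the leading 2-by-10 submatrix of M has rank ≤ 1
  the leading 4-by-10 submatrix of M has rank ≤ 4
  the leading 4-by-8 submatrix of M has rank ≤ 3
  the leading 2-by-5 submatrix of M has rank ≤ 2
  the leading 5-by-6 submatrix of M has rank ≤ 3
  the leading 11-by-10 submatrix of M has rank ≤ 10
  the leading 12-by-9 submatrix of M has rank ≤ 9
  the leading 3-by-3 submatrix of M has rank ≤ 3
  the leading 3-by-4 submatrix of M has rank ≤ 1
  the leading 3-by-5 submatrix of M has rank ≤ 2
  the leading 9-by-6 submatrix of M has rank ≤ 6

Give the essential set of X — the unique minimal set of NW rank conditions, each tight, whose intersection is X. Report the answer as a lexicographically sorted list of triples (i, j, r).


Recovering R(i,j) via the rank-extension bound from the 29 conditions:

  0 | 0 | 0 | 0 | 0 | 0 | 0 | 0 | 0 | 0 | 0 | 1
  0 | 0 | 1 | 1 | 1 | 1 | 1 | 1 | 1 | 1 | 1 | 2
  0 | 0 | 1 | 1 | 2 | 2 | 2 | 2 | 2 | 2 | 2 | 3
  0 | 0 | 1 | 2 | 3 | 3 | 3 | 3 | 3 | 3 | 3 | 4
  0 | 0 | 1 | 2 | 3 | 3 | 4 | 4 | 4 | 4 | 4 | 5
  1 | 1 | 2 | 3 | 4 | 4 | 5 | 5 | 5 | 5 | 5 | 6
  1 | 2 | 3 | 4 | 5 | 5 | 6 | 6 | 6 | 6 | 6 | 7
  1 | 2 | 3 | 4 | 5 | 5 | 6 | 6 | 6 | 7 | 7 | 8
  1 | 2 | 3 | 4 | 5 | 5 | 6 | 6 | 6 | 7 | 8 | 9
  1 | 2 | 3 | 4 | 5 | 5 | 6 | 7 | 7 | 8 | 9 | 10
  1 | 2 | 3 | 4 | 5 | 5 | 6 | 7 | 8 | 9 | 10 | 11
  1 | 2 | 3 | 4 | 5 | 6 | 7 | 8 | 9 | 10 | 11 | 12

the unique w with this rank table is (12, 3, 5, 4, 7, 1, 2, 10, 11, 8, 9, 6).

ℓ(w)=29; the 6 essential cells (i,j,r):

[(1, 11, 0), (3, 4, 1), (5, 2, 0), (5, 6, 3), (9, 9, 6), (11, 6, 5)]
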